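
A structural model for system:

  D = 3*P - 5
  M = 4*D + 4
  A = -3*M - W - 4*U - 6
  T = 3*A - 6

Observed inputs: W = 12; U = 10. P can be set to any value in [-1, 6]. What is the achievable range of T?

-684 to 72

Substituting into the M equation gives M = 12*P - 16.
So A = -36*P - 10.
Substituting into the T equation gives T = -108*P - 36.
Linear in P, so extremes are at the endpoints: P = -1 gives T = 72; P = 6 gives T = -684.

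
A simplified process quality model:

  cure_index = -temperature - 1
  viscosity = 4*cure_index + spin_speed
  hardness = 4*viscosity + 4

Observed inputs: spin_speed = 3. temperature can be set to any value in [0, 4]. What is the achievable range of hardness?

-64 to 0

Substituting into the viscosity equation gives viscosity = -4*temperature - 1.
Substituting into the hardness equation gives hardness = -16*temperature.
Linear in temperature, so extremes are at the endpoints: temperature = 0 gives hardness = 0; temperature = 4 gives hardness = -64.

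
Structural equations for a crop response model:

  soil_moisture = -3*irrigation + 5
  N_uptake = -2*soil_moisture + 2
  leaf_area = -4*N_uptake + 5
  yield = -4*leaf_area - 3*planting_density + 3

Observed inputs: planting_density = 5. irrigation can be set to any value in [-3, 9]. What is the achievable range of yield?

-448 to 704

Substituting into the N_uptake equation gives N_uptake = 6*irrigation - 8.
Substituting into the leaf_area equation gives leaf_area = -24*irrigation + 37.
yield becomes 96*irrigation - 160.
Linear in irrigation, so extremes are at the endpoints: irrigation = -3 gives yield = -448; irrigation = 9 gives yield = 704.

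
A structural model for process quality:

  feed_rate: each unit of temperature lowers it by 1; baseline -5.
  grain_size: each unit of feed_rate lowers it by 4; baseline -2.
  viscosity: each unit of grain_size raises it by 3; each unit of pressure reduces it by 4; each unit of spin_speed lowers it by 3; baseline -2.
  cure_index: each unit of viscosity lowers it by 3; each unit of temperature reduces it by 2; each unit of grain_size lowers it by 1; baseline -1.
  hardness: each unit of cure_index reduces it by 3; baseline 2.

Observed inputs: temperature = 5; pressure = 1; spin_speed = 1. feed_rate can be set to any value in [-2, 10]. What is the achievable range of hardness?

-1306 to 134

Intervening on feed_rate fixes its value directly, overriding its dependence on temperature.
Substituting into the viscosity equation gives viscosity = -12*feed_rate - 15.
This gives cure_index = 40*feed_rate + 36.
Substituting into the hardness equation gives hardness = -120*feed_rate - 106.
Linear in feed_rate, so extremes are at the endpoints: feed_rate = -2 gives hardness = 134; feed_rate = 10 gives hardness = -1306.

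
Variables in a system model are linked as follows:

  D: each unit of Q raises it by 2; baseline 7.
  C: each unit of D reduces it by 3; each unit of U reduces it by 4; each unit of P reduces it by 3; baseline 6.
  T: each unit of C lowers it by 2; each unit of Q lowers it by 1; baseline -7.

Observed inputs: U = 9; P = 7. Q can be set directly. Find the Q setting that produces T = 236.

Q = 9

Substituting into the C equation gives C = -6*Q - 72.
So T = 11*Q + 137.
Solve 11*Q + 137 = 236: Q = (236 - 137) / 11 = 9.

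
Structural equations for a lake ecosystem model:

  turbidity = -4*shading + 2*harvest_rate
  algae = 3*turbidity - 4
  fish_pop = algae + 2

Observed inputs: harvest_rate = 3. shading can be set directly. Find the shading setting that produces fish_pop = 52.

Substituting into the turbidity equation gives turbidity = -4*shading + 6.
So algae = -12*shading + 14.
This gives fish_pop = -12*shading + 16.
Solve -12*shading + 16 = 52: shading = (52 - 16) / -12 = -3.

shading = -3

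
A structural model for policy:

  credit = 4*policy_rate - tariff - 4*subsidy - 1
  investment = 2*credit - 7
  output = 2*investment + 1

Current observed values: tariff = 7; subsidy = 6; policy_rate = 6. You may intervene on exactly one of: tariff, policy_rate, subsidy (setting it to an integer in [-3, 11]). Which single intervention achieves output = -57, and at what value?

Intervening on tariff: with other inputs at their observed values, output = -4*tariff - 17. Solving for -57 gives tariff = 10, within [-3, 11].
Intervening on policy_rate: output = 16*policy_rate - 141. Reaching -57 requires policy_rate = 21/4, not an integer.
Intervening on subsidy: output = -16*subsidy + 51. Reaching -57 requires subsidy = 27/4, not an integer.

set tariff = 10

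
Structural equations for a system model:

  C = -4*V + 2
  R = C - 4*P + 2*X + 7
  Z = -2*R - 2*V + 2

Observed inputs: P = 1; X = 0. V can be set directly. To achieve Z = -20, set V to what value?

V = -2

Substituting into the R equation gives R = -4*V + 5.
Substituting into the Z equation gives Z = 6*V - 8.
Solve 6*V - 8 = -20: V = (-20 + 8) / 6 = -2.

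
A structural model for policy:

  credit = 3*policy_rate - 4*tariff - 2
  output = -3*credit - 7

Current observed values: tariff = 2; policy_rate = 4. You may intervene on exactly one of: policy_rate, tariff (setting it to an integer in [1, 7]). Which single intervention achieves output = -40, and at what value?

Intervening on policy_rate: with other inputs at their observed values, output = -9*policy_rate + 23. Solving for -40 gives policy_rate = 7, within [1, 7].
Intervening on tariff: output = 12*tariff - 37. Reaching -40 requires tariff = -1/4, not an integer.

set policy_rate = 7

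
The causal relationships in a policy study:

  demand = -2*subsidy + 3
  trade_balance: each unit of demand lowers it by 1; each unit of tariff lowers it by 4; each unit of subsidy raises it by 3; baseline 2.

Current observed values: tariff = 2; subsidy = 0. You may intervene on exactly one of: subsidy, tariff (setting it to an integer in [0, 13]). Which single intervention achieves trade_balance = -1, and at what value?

Intervening on subsidy: trade_balance = 5*subsidy - 9. Reaching -1 requires subsidy = 8/5, not an integer.
Intervening on tariff: with other inputs at their observed values, trade_balance = -4*tariff - 1. Solving for -1 gives tariff = 0, within [0, 13].

set tariff = 0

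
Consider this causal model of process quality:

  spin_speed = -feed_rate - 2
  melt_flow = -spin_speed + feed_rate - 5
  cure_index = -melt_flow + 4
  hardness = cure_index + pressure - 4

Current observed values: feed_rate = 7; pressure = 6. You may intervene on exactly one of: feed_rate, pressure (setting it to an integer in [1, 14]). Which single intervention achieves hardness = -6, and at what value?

set pressure = 5

Intervening on feed_rate: hardness = -2*feed_rate + 9. Reaching -6 requires feed_rate = 15/2, not an integer.
Intervening on pressure: with other inputs at their observed values, hardness = pressure - 11. Solving for -6 gives pressure = 5, within [1, 14].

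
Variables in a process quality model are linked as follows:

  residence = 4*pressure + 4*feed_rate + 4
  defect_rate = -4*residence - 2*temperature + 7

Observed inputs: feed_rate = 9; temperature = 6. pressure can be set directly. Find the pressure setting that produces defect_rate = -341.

pressure = 11

Substituting into the residence equation gives residence = 4*pressure + 40.
So defect_rate = -16*pressure - 165.
Solve -16*pressure - 165 = -341: pressure = (-341 + 165) / -16 = 11.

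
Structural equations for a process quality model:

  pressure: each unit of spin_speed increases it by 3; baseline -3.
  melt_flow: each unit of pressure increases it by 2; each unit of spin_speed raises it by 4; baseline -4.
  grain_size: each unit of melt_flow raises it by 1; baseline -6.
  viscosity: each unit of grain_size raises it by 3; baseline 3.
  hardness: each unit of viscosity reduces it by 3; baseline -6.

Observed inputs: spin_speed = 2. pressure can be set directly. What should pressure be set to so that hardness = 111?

Intervening on pressure fixes its value directly, overriding its dependence on spin_speed.
Substituting into the melt_flow equation gives melt_flow = 2*pressure + 4.
This gives grain_size = 2*pressure - 2.
Substituting into the viscosity equation gives viscosity = 6*pressure - 3.
hardness becomes -18*pressure + 3.
Solve -18*pressure + 3 = 111: pressure = (111 - 3) / -18 = -6.

pressure = -6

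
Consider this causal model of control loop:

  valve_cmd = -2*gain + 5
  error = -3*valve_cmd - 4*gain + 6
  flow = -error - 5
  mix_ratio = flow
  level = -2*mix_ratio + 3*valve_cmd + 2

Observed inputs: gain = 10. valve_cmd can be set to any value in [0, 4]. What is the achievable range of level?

Intervening on valve_cmd fixes its value directly, overriding its dependence on gain.
Substituting into the error equation gives error = -3*valve_cmd - 34.
Substituting into the flow equation gives flow = 3*valve_cmd + 29.
This gives mix_ratio = 3*valve_cmd + 29.
So level = -3*valve_cmd - 56.
Linear in valve_cmd, so extremes are at the endpoints: valve_cmd = 0 gives level = -56; valve_cmd = 4 gives level = -68.

-68 to -56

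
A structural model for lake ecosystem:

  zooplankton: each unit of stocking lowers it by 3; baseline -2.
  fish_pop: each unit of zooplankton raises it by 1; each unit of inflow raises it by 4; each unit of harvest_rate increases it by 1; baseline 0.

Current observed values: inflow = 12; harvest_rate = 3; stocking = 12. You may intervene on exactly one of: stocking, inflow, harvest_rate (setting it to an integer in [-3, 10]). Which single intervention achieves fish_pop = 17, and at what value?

Intervening on stocking: fish_pop = -3*stocking + 49. Reaching 17 requires stocking = 32/3, not an integer.
Intervening on inflow: fish_pop = 4*inflow - 35. Reaching 17 requires inflow = 13, outside [-3, 10].
Intervening on harvest_rate: with other inputs at their observed values, fish_pop = harvest_rate + 10. Solving for 17 gives harvest_rate = 7, within [-3, 10].

set harvest_rate = 7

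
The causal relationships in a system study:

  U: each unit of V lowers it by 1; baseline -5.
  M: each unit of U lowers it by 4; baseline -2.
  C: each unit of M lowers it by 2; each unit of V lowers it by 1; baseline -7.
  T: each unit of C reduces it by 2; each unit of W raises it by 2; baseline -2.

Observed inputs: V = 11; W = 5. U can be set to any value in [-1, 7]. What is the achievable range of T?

-76 to 52

Intervening on U fixes its value directly, overriding its dependence on V.
Substituting into the C equation gives C = 8*U - 14.
Substituting into the T equation gives T = -16*U + 36.
Linear in U, so extremes are at the endpoints: U = -1 gives T = 52; U = 7 gives T = -76.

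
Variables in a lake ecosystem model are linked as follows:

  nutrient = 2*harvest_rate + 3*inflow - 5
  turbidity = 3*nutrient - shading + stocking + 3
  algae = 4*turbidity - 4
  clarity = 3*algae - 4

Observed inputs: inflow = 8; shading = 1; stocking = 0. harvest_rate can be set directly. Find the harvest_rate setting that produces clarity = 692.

harvest_rate = 0

Substituting into the nutrient equation gives nutrient = 2*harvest_rate + 19.
Substituting into the turbidity equation gives turbidity = 6*harvest_rate + 59.
Substituting into the algae equation gives algae = 24*harvest_rate + 232.
Substituting into the clarity equation gives clarity = 72*harvest_rate + 692.
Solve 72*harvest_rate + 692 = 692: harvest_rate = (692 - 692) / 72 = 0.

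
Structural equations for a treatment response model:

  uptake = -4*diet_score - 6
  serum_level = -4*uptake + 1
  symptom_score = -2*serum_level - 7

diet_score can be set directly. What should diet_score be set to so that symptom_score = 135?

Substituting into the serum_level equation gives serum_level = 16*diet_score + 25.
Substituting into the symptom_score equation gives symptom_score = -32*diet_score - 57.
Solve -32*diet_score - 57 = 135: diet_score = (135 + 57) / -32 = -6.

diet_score = -6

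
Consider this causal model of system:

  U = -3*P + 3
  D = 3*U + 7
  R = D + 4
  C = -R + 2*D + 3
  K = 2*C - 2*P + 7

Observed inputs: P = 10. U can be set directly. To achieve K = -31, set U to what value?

Intervening on U fixes its value directly, overriding its dependence on P.
Substituting into the R equation gives R = 3*U + 11.
C becomes 3*U + 6.
Substituting into the K equation gives K = 6*U - 1.
Solve 6*U - 1 = -31: U = (-31 + 1) / 6 = -5.

U = -5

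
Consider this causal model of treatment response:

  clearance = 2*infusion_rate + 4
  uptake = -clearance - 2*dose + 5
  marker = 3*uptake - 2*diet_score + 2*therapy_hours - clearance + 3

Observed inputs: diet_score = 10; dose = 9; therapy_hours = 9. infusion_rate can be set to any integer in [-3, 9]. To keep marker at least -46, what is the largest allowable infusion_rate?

Substituting into the uptake equation gives uptake = -2*infusion_rate - 17.
Substituting into the marker equation gives marker = -8*infusion_rate - 54.
Require -8*infusion_rate - 54 ≥ -46, so infusion_rate ≤ -1.
The largest integer in [-3, 9] satisfying this is -1.

infusion_rate = -1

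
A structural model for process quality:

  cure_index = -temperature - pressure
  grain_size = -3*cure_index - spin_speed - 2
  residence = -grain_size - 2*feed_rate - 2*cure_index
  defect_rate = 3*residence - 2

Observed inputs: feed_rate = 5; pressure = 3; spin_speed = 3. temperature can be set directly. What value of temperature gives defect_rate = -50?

Substituting into the cure_index equation gives cure_index = -temperature - 3.
Substituting into the grain_size equation gives grain_size = 3*temperature + 4.
residence becomes -temperature - 8.
Substituting into the defect_rate equation gives defect_rate = -3*temperature - 26.
Solve -3*temperature - 26 = -50: temperature = (-50 + 26) / -3 = 8.

temperature = 8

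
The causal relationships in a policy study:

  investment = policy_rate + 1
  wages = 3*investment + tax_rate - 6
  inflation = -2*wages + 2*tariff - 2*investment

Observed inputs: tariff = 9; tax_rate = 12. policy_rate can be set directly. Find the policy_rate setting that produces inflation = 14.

Substituting into the wages equation gives wages = 3*policy_rate + 9.
Substituting into the inflation equation gives inflation = -8*policy_rate - 2.
Solve -8*policy_rate - 2 = 14: policy_rate = (14 + 2) / -8 = -2.

policy_rate = -2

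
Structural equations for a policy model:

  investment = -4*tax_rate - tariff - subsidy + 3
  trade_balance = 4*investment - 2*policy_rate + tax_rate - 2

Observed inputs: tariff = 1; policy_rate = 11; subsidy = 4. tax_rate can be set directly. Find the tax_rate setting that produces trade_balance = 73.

tax_rate = -7

Substituting into the investment equation gives investment = -4*tax_rate - 2.
Substituting into the trade_balance equation gives trade_balance = -15*tax_rate - 32.
Solve -15*tax_rate - 32 = 73: tax_rate = (73 + 32) / -15 = -7.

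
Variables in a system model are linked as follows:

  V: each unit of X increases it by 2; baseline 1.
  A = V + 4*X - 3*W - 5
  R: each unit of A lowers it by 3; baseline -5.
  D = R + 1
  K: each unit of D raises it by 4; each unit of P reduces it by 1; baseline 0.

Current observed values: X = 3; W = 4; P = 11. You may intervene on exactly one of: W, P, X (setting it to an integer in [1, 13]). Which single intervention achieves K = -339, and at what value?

Intervening on W: K = 36*W - 195. Reaching -339 requires W = -4, outside [1, 13].
Intervening on P: K = -P - 40. Reaching -339 requires P = 299, outside [1, 13].
Intervening on X: with other inputs at their observed values, K = -72*X + 165. Solving for -339 gives X = 7, within [1, 13].

set X = 7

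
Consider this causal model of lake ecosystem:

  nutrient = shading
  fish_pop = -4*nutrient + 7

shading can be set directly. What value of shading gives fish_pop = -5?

shading = 3

Substituting into the fish_pop equation gives fish_pop = -4*shading + 7.
Solve -4*shading + 7 = -5: shading = (-5 - 7) / -4 = 3.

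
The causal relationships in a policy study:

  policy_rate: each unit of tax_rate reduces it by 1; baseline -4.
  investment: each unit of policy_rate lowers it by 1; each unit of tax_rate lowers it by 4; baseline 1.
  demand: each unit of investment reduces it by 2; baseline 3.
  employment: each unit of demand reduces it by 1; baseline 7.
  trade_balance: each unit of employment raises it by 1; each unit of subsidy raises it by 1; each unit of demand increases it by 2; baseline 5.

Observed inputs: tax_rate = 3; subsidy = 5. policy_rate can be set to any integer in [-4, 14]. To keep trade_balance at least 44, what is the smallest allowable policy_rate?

policy_rate = 1

Intervening on policy_rate fixes its value directly, overriding its dependence on tax_rate.
Substituting into the investment equation gives investment = -policy_rate - 11.
Substituting into the demand equation gives demand = 2*policy_rate + 25.
employment becomes -2*policy_rate - 18.
Substituting into the trade_balance equation gives trade_balance = 2*policy_rate + 42.
Require 2*policy_rate + 42 ≥ 44, so policy_rate ≥ 1.
The smallest integer in [-4, 14] satisfying this is 1.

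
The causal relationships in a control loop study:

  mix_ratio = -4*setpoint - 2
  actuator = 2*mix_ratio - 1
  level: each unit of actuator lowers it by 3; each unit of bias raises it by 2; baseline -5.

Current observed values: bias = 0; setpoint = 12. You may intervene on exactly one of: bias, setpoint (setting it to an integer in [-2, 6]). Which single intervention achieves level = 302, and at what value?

set bias = 2

Intervening on bias: with other inputs at their observed values, level = 2*bias + 298. Solving for 302 gives bias = 2, within [-2, 6].
Intervening on setpoint: level = 24*setpoint + 10. Reaching 302 requires setpoint = 73/6, not an integer.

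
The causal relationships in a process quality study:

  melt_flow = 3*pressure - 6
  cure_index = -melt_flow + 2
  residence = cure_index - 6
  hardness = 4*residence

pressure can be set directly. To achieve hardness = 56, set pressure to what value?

pressure = -4

Substituting into the cure_index equation gives cure_index = -3*pressure + 8.
residence becomes -3*pressure + 2.
hardness becomes -12*pressure + 8.
Solve -12*pressure + 8 = 56: pressure = (56 - 8) / -12 = -4.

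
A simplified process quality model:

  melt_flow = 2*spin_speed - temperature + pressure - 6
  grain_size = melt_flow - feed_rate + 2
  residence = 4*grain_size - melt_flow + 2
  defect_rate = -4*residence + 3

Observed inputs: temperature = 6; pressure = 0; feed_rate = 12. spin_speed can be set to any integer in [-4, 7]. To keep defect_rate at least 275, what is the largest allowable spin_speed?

spin_speed = 1

Substituting into the melt_flow equation gives melt_flow = 2*spin_speed - 12.
This gives grain_size = 2*spin_speed - 22.
So residence = 6*spin_speed - 74.
This gives defect_rate = -24*spin_speed + 299.
Require -24*spin_speed + 299 ≥ 275, so spin_speed ≤ 1.
The largest integer in [-4, 7] satisfying this is 1.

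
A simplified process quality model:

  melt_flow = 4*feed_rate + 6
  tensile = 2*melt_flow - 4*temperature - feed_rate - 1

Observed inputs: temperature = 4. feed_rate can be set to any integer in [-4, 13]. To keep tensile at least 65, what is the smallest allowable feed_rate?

Substituting into the tensile equation gives tensile = 7*feed_rate - 5.
Require 7*feed_rate - 5 ≥ 65, so feed_rate ≥ 10.
The smallest integer in [-4, 13] satisfying this is 10.

feed_rate = 10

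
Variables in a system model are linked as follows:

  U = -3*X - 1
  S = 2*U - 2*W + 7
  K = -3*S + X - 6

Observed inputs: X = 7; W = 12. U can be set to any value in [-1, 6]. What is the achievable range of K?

Intervening on U fixes its value directly, overriding its dependence on X.
Substituting into the S equation gives S = 2*U - 17.
Substituting into the K equation gives K = -6*U + 52.
Linear in U, so extremes are at the endpoints: U = -1 gives K = 58; U = 6 gives K = 16.

16 to 58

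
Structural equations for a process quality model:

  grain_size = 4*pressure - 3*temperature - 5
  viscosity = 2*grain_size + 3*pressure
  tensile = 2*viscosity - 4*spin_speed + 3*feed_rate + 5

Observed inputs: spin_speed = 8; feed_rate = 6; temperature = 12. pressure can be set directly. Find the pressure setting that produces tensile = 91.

Substituting into the grain_size equation gives grain_size = 4*pressure - 41.
Substituting into the viscosity equation gives viscosity = 11*pressure - 82.
Substituting into the tensile equation gives tensile = 22*pressure - 173.
Solve 22*pressure - 173 = 91: pressure = (91 + 173) / 22 = 12.

pressure = 12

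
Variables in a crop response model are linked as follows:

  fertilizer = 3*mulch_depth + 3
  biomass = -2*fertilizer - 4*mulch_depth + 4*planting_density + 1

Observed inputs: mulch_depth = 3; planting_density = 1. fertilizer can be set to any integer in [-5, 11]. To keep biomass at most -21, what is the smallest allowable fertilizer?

Intervening on fertilizer fixes its value directly, overriding its dependence on mulch_depth.
Substituting into the biomass equation gives biomass = -2*fertilizer - 7.
Require -2*fertilizer - 7 ≤ -21, so fertilizer ≥ 7.
The smallest integer in [-5, 11] satisfying this is 7.

fertilizer = 7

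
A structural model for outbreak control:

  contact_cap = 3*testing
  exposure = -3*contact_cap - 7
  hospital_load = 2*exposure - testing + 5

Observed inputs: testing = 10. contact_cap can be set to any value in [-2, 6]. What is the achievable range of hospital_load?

Intervening on contact_cap fixes its value directly, overriding its dependence on testing.
Substituting into the hospital_load equation gives hospital_load = -6*contact_cap - 19.
Linear in contact_cap, so extremes are at the endpoints: contact_cap = -2 gives hospital_load = -7; contact_cap = 6 gives hospital_load = -55.

-55 to -7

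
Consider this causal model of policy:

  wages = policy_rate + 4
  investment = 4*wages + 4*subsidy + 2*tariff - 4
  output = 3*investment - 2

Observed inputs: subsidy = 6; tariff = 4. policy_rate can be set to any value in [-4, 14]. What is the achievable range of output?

Substituting into the investment equation gives investment = 4*policy_rate + 44.
Substituting into the output equation gives output = 12*policy_rate + 130.
Linear in policy_rate, so extremes are at the endpoints: policy_rate = -4 gives output = 82; policy_rate = 14 gives output = 298.

82 to 298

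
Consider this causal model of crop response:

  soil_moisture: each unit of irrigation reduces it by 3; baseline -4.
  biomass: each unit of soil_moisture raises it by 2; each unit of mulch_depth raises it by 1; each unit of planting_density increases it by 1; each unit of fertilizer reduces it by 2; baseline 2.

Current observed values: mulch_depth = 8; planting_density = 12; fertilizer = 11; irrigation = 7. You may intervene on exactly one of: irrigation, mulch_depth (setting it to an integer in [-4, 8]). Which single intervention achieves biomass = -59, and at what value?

Intervening on irrigation: biomass = -6*irrigation - 8. Reaching -59 requires irrigation = 17/2, not an integer.
Intervening on mulch_depth: with other inputs at their observed values, biomass = mulch_depth - 58. Solving for -59 gives mulch_depth = -1, within [-4, 8].

set mulch_depth = -1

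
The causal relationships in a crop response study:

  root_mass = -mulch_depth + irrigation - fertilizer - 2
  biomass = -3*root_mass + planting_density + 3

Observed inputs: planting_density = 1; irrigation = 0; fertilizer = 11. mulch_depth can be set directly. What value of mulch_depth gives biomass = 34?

Substituting into the root_mass equation gives root_mass = -mulch_depth - 13.
biomass becomes 3*mulch_depth + 43.
Solve 3*mulch_depth + 43 = 34: mulch_depth = (34 - 43) / 3 = -3.

mulch_depth = -3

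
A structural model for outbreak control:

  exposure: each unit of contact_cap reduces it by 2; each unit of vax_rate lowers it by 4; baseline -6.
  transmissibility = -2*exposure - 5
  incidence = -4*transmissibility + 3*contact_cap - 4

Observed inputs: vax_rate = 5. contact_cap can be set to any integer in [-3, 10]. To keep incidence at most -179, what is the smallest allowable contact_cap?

Substituting into the exposure equation gives exposure = -2*contact_cap - 26.
Substituting into the transmissibility equation gives transmissibility = 4*contact_cap + 47.
This gives incidence = -13*contact_cap - 192.
Require -13*contact_cap - 192 ≤ -179, so contact_cap ≥ -1.
The smallest integer in [-3, 10] satisfying this is -1.

contact_cap = -1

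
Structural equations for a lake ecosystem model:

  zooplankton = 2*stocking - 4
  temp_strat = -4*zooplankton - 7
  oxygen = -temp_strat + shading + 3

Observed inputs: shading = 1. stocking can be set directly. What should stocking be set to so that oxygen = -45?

Substituting into the temp_strat equation gives temp_strat = -8*stocking + 9.
So oxygen = 8*stocking - 5.
Solve 8*stocking - 5 = -45: stocking = (-45 + 5) / 8 = -5.

stocking = -5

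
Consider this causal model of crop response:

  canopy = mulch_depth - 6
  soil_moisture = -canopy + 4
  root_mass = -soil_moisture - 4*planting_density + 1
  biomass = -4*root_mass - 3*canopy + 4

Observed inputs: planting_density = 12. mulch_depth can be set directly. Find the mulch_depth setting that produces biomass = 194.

Substituting into the soil_moisture equation gives soil_moisture = -mulch_depth + 10.
Substituting into the root_mass equation gives root_mass = mulch_depth - 57.
So biomass = -7*mulch_depth + 250.
Solve -7*mulch_depth + 250 = 194: mulch_depth = (194 - 250) / -7 = 8.

mulch_depth = 8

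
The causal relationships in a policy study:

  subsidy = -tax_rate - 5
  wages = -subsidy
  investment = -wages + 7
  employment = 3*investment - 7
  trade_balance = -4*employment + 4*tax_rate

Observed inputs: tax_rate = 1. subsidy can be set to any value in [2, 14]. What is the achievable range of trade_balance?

-220 to -76

Intervening on subsidy fixes its value directly, overriding its dependence on tax_rate.
Substituting into the investment equation gives investment = subsidy + 7.
Substituting into the employment equation gives employment = 3*subsidy + 14.
Substituting into the trade_balance equation gives trade_balance = -12*subsidy - 52.
Linear in subsidy, so extremes are at the endpoints: subsidy = 2 gives trade_balance = -76; subsidy = 14 gives trade_balance = -220.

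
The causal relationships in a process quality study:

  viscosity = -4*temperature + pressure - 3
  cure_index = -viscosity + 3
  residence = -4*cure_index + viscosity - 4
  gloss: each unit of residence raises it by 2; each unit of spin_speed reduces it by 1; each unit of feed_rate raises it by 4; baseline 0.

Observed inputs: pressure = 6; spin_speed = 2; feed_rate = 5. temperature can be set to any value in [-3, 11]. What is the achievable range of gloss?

-424 to 136

Substituting into the viscosity equation gives viscosity = -4*temperature + 3.
Substituting into the cure_index equation gives cure_index = 4*temperature.
residence becomes -20*temperature - 1.
gloss becomes -40*temperature + 16.
Linear in temperature, so extremes are at the endpoints: temperature = -3 gives gloss = 136; temperature = 11 gives gloss = -424.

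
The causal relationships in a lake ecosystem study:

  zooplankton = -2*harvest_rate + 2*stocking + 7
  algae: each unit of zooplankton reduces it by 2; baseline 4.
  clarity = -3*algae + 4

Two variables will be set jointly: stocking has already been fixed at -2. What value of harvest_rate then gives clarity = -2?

With stocking held at -2:
Substituting into the zooplankton equation gives zooplankton = -2*harvest_rate + 3.
This gives algae = 4*harvest_rate - 2.
This gives clarity = -12*harvest_rate + 10.
Solve -12*harvest_rate + 10 = -2: harvest_rate = (-2 - 10) / -12 = 1.

harvest_rate = 1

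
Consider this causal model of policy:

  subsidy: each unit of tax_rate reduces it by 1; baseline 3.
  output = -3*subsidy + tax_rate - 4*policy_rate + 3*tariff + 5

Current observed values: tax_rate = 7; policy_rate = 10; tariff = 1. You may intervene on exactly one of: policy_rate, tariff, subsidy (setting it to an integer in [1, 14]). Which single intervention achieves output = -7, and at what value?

set tariff = 3

Intervening on policy_rate: output = -4*policy_rate + 27. Reaching -7 requires policy_rate = 17/2, not an integer.
Intervening on tariff: with other inputs at their observed values, output = 3*tariff - 16. Solving for -7 gives tariff = 3, within [1, 14].
Intervening on subsidy: output = -3*subsidy - 25. Reaching -7 requires subsidy = -6, outside [1, 14].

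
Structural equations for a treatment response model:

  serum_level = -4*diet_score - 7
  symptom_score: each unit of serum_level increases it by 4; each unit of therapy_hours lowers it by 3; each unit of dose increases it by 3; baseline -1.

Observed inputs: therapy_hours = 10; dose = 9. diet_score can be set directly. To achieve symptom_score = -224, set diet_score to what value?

Substituting into the symptom_score equation gives symptom_score = -16*diet_score - 32.
Solve -16*diet_score - 32 = -224: diet_score = (-224 + 32) / -16 = 12.

diet_score = 12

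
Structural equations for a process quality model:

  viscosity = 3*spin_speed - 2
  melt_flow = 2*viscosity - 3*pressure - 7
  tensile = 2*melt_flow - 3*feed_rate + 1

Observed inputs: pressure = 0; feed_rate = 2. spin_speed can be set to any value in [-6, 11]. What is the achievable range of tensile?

-99 to 105

Substituting into the melt_flow equation gives melt_flow = 6*spin_speed - 11.
So tensile = 12*spin_speed - 27.
Linear in spin_speed, so extremes are at the endpoints: spin_speed = -6 gives tensile = -99; spin_speed = 11 gives tensile = 105.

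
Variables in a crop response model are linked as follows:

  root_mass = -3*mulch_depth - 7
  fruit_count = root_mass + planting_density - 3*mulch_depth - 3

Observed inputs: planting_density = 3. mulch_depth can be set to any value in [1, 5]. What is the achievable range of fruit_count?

Substituting into the fruit_count equation gives fruit_count = -6*mulch_depth - 7.
Linear in mulch_depth, so extremes are at the endpoints: mulch_depth = 1 gives fruit_count = -13; mulch_depth = 5 gives fruit_count = -37.

-37 to -13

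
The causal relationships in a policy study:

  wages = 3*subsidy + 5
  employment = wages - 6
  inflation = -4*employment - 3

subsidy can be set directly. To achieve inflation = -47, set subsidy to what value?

Substituting into the employment equation gives employment = 3*subsidy - 1.
inflation becomes -12*subsidy + 1.
Solve -12*subsidy + 1 = -47: subsidy = (-47 - 1) / -12 = 4.

subsidy = 4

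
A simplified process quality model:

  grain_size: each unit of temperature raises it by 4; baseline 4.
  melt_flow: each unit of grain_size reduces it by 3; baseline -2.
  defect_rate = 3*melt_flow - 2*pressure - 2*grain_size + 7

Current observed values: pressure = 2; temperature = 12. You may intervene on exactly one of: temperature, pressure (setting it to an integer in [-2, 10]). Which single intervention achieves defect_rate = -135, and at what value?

set temperature = 2

Intervening on temperature: with other inputs at their observed values, defect_rate = -44*temperature - 47. Solving for -135 gives temperature = 2, within [-2, 10].
Intervening on pressure: defect_rate = -2*pressure - 571. Reaching -135 requires pressure = -218, outside [-2, 10].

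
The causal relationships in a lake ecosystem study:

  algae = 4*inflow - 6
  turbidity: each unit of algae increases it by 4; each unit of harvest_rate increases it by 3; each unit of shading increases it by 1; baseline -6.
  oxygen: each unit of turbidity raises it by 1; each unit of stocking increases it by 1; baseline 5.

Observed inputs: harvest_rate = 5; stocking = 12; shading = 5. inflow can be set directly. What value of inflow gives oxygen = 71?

inflow = 4

Substituting into the turbidity equation gives turbidity = 16*inflow - 10.
oxygen becomes 16*inflow + 7.
Solve 16*inflow + 7 = 71: inflow = (71 - 7) / 16 = 4.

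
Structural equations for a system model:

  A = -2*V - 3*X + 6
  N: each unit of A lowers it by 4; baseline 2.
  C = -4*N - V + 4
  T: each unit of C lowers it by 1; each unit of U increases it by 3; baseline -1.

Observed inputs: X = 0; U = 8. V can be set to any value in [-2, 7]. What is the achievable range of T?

-135 to 162

Substituting into the A equation gives A = -2*V + 6.
This gives N = 8*V - 22.
This gives C = -33*V + 92.
T becomes 33*V - 69.
Linear in V, so extremes are at the endpoints: V = -2 gives T = -135; V = 7 gives T = 162.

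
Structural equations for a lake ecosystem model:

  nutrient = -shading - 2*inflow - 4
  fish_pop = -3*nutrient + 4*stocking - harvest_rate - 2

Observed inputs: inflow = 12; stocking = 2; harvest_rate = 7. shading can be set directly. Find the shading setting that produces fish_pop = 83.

Substituting into the nutrient equation gives nutrient = -shading - 28.
Substituting into the fish_pop equation gives fish_pop = 3*shading + 83.
Solve 3*shading + 83 = 83: shading = (83 - 83) / 3 = 0.

shading = 0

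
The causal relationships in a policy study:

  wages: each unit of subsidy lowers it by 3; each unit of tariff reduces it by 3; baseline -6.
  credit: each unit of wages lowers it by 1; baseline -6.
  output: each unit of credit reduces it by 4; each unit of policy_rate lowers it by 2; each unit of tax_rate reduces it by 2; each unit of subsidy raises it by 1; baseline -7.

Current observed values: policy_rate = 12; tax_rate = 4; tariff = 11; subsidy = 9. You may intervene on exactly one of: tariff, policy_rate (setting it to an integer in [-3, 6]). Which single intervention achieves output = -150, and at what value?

set tariff = 1

Intervening on tariff: with other inputs at their observed values, output = -12*tariff - 138. Solving for -150 gives tariff = 1, within [-3, 6].
Intervening on policy_rate: output = -2*policy_rate - 246. Reaching -150 requires policy_rate = -48, outside [-3, 6].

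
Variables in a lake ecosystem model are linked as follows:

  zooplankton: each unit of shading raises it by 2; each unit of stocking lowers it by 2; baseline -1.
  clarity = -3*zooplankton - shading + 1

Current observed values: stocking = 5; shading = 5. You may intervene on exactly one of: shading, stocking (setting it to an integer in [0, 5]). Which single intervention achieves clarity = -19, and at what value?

Intervening on shading: clarity = -7*shading + 34. Reaching -19 requires shading = 53/7, not an integer.
Intervening on stocking: with other inputs at their observed values, clarity = 6*stocking - 31. Solving for -19 gives stocking = 2, within [0, 5].

set stocking = 2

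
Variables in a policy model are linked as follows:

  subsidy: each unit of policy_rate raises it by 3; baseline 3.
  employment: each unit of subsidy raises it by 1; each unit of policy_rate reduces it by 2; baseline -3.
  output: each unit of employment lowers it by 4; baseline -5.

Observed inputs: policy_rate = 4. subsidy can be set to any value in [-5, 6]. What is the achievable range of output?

15 to 59

Intervening on subsidy fixes its value directly, overriding its dependence on policy_rate.
Substituting into the employment equation gives employment = subsidy - 11.
So output = -4*subsidy + 39.
Linear in subsidy, so extremes are at the endpoints: subsidy = -5 gives output = 59; subsidy = 6 gives output = 15.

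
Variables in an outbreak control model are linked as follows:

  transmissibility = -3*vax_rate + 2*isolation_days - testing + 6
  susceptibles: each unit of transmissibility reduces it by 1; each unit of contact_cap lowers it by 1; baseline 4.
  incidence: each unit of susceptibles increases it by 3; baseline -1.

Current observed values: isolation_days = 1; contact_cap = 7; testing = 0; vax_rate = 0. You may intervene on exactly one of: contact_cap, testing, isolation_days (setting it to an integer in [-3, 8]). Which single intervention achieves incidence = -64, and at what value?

Intervening on contact_cap: incidence = -3*contact_cap - 13. Reaching -64 requires contact_cap = 17, outside [-3, 8].
Intervening on testing: incidence = 3*testing - 34. Reaching -64 requires testing = -10, outside [-3, 8].
Intervening on isolation_days: with other inputs at their observed values, incidence = -6*isolation_days - 28. Solving for -64 gives isolation_days = 6, within [-3, 8].

set isolation_days = 6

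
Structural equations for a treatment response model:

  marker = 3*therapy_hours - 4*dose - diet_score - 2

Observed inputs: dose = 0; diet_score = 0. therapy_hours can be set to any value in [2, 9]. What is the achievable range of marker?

Substituting into the marker equation gives marker = 3*therapy_hours - 2.
Linear in therapy_hours, so extremes are at the endpoints: therapy_hours = 2 gives marker = 4; therapy_hours = 9 gives marker = 25.

4 to 25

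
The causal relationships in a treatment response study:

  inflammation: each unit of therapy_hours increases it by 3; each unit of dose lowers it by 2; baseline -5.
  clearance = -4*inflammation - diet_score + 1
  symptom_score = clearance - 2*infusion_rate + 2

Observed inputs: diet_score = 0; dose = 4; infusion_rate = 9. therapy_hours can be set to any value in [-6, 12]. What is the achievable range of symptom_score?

Substituting into the inflammation equation gives inflammation = 3*therapy_hours - 13.
So clearance = -12*therapy_hours + 53.
symptom_score becomes -12*therapy_hours + 37.
Linear in therapy_hours, so extremes are at the endpoints: therapy_hours = -6 gives symptom_score = 109; therapy_hours = 12 gives symptom_score = -107.

-107 to 109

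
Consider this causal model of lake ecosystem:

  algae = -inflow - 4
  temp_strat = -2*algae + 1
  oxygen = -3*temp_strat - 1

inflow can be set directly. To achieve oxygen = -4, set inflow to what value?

Substituting into the temp_strat equation gives temp_strat = 2*inflow + 9.
oxygen becomes -6*inflow - 28.
Solve -6*inflow - 28 = -4: inflow = (-4 + 28) / -6 = -4.

inflow = -4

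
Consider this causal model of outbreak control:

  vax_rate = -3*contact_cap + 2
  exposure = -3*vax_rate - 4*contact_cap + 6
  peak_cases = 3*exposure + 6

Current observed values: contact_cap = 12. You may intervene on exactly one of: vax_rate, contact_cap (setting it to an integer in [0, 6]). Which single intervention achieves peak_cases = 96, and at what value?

set contact_cap = 6

Intervening on vax_rate: peak_cases = -9*vax_rate - 120. Reaching 96 requires vax_rate = -24, outside [0, 6].
Intervening on contact_cap: with other inputs at their observed values, peak_cases = 15*contact_cap + 6. Solving for 96 gives contact_cap = 6, within [0, 6].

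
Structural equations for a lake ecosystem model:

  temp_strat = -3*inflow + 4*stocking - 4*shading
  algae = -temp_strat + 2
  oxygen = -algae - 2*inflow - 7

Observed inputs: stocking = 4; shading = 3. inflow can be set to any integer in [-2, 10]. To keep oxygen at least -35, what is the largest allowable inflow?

Substituting into the temp_strat equation gives temp_strat = -3*inflow + 4.
algae becomes 3*inflow - 2.
Substituting into the oxygen equation gives oxygen = -5*inflow - 5.
Require -5*inflow - 5 ≥ -35, so inflow ≤ 6.
The largest integer in [-2, 10] satisfying this is 6.

inflow = 6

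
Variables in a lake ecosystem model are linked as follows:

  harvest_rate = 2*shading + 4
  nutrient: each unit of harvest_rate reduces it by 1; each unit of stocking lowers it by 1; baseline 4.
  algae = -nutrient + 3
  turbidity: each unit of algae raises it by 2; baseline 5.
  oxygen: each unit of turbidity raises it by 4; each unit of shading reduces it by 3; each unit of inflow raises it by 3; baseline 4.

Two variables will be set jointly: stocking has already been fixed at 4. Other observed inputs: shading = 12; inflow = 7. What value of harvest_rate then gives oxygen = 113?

harvest_rate = 10

With stocking held at 4:
Intervening on harvest_rate fixes its value directly, overriding its dependence on shading.
Substituting into the nutrient equation gives nutrient = -harvest_rate.
algae becomes harvest_rate + 3.
Substituting into the turbidity equation gives turbidity = 2*harvest_rate + 11.
oxygen becomes 8*harvest_rate + 33.
Solve 8*harvest_rate + 33 = 113: harvest_rate = (113 - 33) / 8 = 10.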